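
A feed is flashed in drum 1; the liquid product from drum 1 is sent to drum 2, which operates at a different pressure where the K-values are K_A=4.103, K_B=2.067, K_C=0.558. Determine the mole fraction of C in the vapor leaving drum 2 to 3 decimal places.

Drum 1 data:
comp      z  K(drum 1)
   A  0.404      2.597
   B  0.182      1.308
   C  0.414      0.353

Drum 1:
Let ψ₁ = V/F and solve Σ zᵢ(Kᵢ−1)/(1+ψ₁(Kᵢ−1)) = 0.
g(0) = ΣzᵢKᵢ − 1 = 0.433 and g(1) = 1 − Σzᵢ/Kᵢ = -0.468, so a root lies in (0, 1).
Iterate (Newton) starting at ψ₁ = 0.56:
  ψ₁ = 0.560: g = -0.0317, g' = -0.726 → ψ₁ = 0.516
Converged at ψ₁ = 0.516.
Drum-1 compositions:
  A: x = 0.221, y = 0.575
  B: x = 0.157, y = 0.205
  C: x = 0.621, y = 0.219
Drum-2 feed = drum-1 liquid: z₂ = (0.2215, 0.1570, 0.6215).
Drum 2:
Newton–Raphson from ψ₂ = 0.37:
  ψ₂ = 0.370: g = 0.1117, g' = -0.728 → ψ₂ = 0.524
  ψ₂ = 0.524: g = 0.0120, g' = -0.589 → ψ₂ = 0.544
Converged at ψ₂ = 0.544.
  A: x = 0.082, y = 0.338
  B: x = 0.099, y = 0.205
  C: x = 0.818, y = 0.457

y_C (drum 2) = 0.457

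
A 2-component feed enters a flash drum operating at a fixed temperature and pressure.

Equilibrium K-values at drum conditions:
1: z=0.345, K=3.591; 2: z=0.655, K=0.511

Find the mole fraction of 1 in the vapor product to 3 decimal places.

Let ψ = V/F and solve Σ zᵢ(Kᵢ−1)/(1+ψ(Kᵢ−1)) = 0.
Feasibility: ΣzᵢKᵢ = 1.574, Σzᵢ/Kᵢ = 1.378 — both > 1, two phases present.
Binary case is linear: z₁(K₁−1)(1+ψ(K₂−1)) + z₂(K₂−1)(1+ψ(K₁−1)) = 0
⇒ ψ = [z₁(K₁−1)+z₂(K₂−1)] / [−(K₁−1)(K₂−1)] = 0.5736/1.2670 = 0.453
Compositions from xᵢ = zᵢ/(1+ψ(Kᵢ−1)), yᵢ = Kᵢxᵢ:
  1: x = 0.159, y = 0.570
  2: x = 0.841, y = 0.430

y_1 = 0.570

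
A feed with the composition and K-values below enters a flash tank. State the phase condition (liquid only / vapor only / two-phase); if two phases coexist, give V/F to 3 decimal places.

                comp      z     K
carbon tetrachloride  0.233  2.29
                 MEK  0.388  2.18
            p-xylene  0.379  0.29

two-phase, V/F = 0.564

ΣzᵢKᵢ = 1.489; Σzᵢ/Kᵢ = 1.587.
Both exceed 1, so a two-phase solution exists.
Rachford–Rice: g(ψ) = Σ zᵢ(Kᵢ−1)/(1+ψ(Kᵢ−1)) = 0.
Iterate (Newton) starting at ψ = 0.57:
  ψ = 0.570: g = -0.0051, g' = -0.861 → ψ = 0.564
Converged at ψ = 0.564.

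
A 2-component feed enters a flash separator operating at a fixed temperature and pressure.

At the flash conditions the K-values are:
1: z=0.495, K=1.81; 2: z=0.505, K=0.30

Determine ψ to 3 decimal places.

Binary case is linear: z₁(K₁−1)(1+ψ(K₂−1)) + z₂(K₂−1)(1+ψ(K₁−1)) = 0
⇒ ψ = [z₁(K₁−1)+z₂(K₂−1)] / [−(K₁−1)(K₂−1)] = 0.0475/0.5670 = 0.084

ψ = 0.084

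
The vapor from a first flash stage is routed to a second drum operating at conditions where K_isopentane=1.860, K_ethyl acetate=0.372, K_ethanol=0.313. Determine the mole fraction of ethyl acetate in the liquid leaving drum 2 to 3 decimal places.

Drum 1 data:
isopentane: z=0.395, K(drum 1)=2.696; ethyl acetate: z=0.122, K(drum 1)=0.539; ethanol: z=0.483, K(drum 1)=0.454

Drum 1:
Iterate (Newton) starting at ψ₁ = 0.5:
  ψ₁ = 0.500: g = -0.0733, g' = -0.649 → ψ₁ = 0.387
  ψ₁ = 0.387: g = 0.0016, g' = -0.684 → ψ₁ = 0.389
Converged at ψ₁ = 0.389.
Drum-1 compositions:
  isopentane: x = 0.238, y = 0.641
  ethyl acetate: x = 0.149, y = 0.080
  ethanol: x = 0.613, y = 0.278
Drum-2 feed = drum-1 vapor: z₂ = (0.6414, 0.0801, 0.2785).
Drum 2:
Let ψ₂ = V/F and solve Σ zᵢ(Kᵢ−1)/(1+ψ₂(Kᵢ−1)) = 0.
g(0) = ΣzᵢKᵢ − 1 = 0.310 and g(1) = 1 − Σzᵢ/Kᵢ = -0.450, so a root lies in (0, 1).
Newton iteration, ψ₂⁰ = 0.39:
  ψ₂ = 0.390: g = 0.0850, g' = -0.567 → ψ₂ = 0.540
  ψ₂ = 0.540: g = -0.0037, g' = -0.626 → ψ₂ = 0.534
Converged at ψ₂ = 0.534.
  isopentane: x = 0.439, y = 0.817
  ethyl acetate: x = 0.121, y = 0.045
  ethanol: x = 0.440, y = 0.138

x_ethyl acetate (drum 2) = 0.121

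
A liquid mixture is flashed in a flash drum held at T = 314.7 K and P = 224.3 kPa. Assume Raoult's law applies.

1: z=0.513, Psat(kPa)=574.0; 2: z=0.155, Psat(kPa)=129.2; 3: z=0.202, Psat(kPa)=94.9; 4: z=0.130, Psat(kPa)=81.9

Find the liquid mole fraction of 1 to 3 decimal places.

x_1 = 0.261

Raoult's law: Kᵢ = Pᵢˢᵃᵗ/P = Pᵢˢᵃᵗ/224.3.
  K_1 = 574.0/224.3 = 2.55907, K_2 = 129.2/224.3 = 0.57601, K_3 = 94.9/224.3 = 0.42309, K_4 = 81.9/224.3 = 0.36514
Rachford–Rice: g(V/F) = Σ zᵢ(Kᵢ−1)/(1+V/F(Kᵢ−1)) = 0.
Feasibility: ΣzᵢKᵢ = 1.535, Σzᵢ/Kᵢ = 1.303 — both > 1, two phases present.
Newton–Raphson from V/F = 0.35:
  V/F = 0.350: g = 0.1881, g' = -0.753 → V/F = 0.600
  V/F = 0.600: g = 0.0135, g' = -0.677 → V/F = 0.620
Converged at V/F = 0.620.
Compositions from xᵢ = zᵢ/(1+V/F(Kᵢ−1)), yᵢ = Kᵢxᵢ:
  1: x = 0.261, y = 0.668
  2: x = 0.210, y = 0.121
  3: x = 0.314, y = 0.133
  4: x = 0.214, y = 0.078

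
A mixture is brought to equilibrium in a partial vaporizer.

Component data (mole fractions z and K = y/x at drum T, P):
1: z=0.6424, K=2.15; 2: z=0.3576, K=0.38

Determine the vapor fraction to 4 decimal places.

ψ = 0.7252

Binary case is linear: z₁(K₁−1)(1+ψ(K₂−1)) + z₂(K₂−1)(1+ψ(K₁−1)) = 0
⇒ ψ = [z₁(K₁−1)+z₂(K₂−1)] / [−(K₁−1)(K₂−1)] = 0.51705/0.71300 = 0.7252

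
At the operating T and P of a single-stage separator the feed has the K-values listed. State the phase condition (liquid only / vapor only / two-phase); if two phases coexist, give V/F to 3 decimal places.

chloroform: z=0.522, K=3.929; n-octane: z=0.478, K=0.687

vapor only

ΣzᵢKᵢ = 2.379; Σzᵢ/Kᵢ = 0.829.
Since Σzᵢ/Kᵢ < 1 the mixture is above its dew point — single vapor phase.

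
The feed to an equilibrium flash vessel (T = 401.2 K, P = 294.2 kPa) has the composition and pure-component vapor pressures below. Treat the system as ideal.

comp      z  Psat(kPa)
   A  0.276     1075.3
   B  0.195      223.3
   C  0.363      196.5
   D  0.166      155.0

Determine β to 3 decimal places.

β = 0.529

Raoult's law: Kᵢ = Pᵢˢᵃᵗ/P = Pᵢˢᵃᵗ/294.2.
  K_A = 1075.3/294.2 = 3.65500, K_B = 223.3/294.2 = 0.75901, K_C = 196.5/294.2 = 0.66791, K_D = 155.0/294.2 = 0.52685
Iterate (Newton) starting at β = 0.59:
  β = 0.590: g = -0.0281, g' = -0.444 → β = 0.527
  β = 0.527: g = 0.0010, g' = -0.478 → β = 0.529
Converged at β = 0.529.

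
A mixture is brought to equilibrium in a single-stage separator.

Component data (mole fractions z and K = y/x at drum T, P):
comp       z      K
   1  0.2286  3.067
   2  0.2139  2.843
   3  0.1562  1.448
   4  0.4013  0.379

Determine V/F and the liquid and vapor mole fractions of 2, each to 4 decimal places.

Rachford–Rice: g(V/F) = Σ zᵢ(Kᵢ−1)/(1+V/F(Kᵢ−1)) = 0.
Feasibility: ΣzᵢKᵢ = 1.6875, Σzᵢ/Kᵢ = 1.3165 — both > 1, two phases present.
Newton iteration, V/F⁰ = 0.36:
  V/F = 0.3600: g = 0.24720, g' = -0.8636 → V/F = 0.6462
  V/F = 0.6462: g = 0.02022, g' = -0.7810 → V/F = 0.6721
  V/F = 0.6721: g = -0.00012, g' = -0.7905 → V/F = 0.6720
Converged at V/F = 0.6720.
Compositions from xᵢ = zᵢ/(1+V/F(Kᵢ−1)), yᵢ = Kᵢxᵢ:
  1: x = 0.0957, y = 0.2935
  2: x = 0.0956, y = 0.2717
  3: x = 0.1201, y = 0.1738
  4: x = 0.6887, y = 0.2610

V/F = 0.6720, x_2 = 0.0956, y_2 = 0.2717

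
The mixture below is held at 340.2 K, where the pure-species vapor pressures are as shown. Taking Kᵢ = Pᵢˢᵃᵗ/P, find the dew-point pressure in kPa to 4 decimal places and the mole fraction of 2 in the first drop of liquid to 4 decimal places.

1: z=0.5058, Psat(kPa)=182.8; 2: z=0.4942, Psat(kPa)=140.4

At the dew point ψ → 1, so Σzᵢ/Kᵢ = 1 with Kᵢ = Pᵢˢᵃᵗ/P ⇒ 1/P = Σzᵢ/Pᵢˢᵃᵗ.
1/P = 0.5058/182.8 + 0.4942/140.4 = 0.0062869 ⇒ P = 159.0609 kPa
xᵢ = zᵢP/Pᵢˢᵃᵗ ⇒ x_2 = 0.4942·159.0609/140.4 = 0.5599

Pdew = 159.0609 kPa, x_2 = 0.5599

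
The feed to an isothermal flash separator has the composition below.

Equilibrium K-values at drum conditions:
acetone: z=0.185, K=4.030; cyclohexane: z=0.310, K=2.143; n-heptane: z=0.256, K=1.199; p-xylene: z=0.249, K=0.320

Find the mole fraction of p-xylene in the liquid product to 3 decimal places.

Newton–Raphson from β = 0.5:
  β = 0.500: g = 0.2381, g' = -0.705 → β = 0.838
  β = 0.838: g = -0.0103, g' = -0.870 → β = 0.826
Converged at β = 0.826.
Compositions from xᵢ = zᵢ/(1+β(Kᵢ−1)), yᵢ = Kᵢxᵢ:
  acetone: x = 0.053, y = 0.213
  cyclohexane: x = 0.159, y = 0.342
  n-heptane: x = 0.220, y = 0.264
  p-xylene: x = 0.568, y = 0.182

x_p-xylene = 0.568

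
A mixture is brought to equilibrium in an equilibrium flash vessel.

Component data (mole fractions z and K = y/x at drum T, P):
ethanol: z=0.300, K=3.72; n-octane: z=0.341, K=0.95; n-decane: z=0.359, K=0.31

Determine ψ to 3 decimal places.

ψ = 0.438

Iterate (Newton) starting at ψ = 0.5:
  ψ = 0.500: g = -0.0499, g' = -0.798 → ψ = 0.437
  ψ = 0.437: g = 0.0004, g' = -0.814 → ψ = 0.438
Converged at ψ = 0.438.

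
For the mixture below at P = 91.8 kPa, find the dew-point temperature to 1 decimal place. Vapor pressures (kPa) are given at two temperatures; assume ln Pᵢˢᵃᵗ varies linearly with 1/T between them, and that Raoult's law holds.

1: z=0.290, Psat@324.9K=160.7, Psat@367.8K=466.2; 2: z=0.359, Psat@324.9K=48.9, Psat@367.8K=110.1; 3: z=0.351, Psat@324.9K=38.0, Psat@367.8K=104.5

T = 347.6 K

Dew-point temperature: Σzᵢ·P/Pᵢˢᵃᵗ(T) = 1. Interpolate ln Pᵢˢᵃᵗ = aᵢ + bᵢ/T.
  T = 324.9 K: ΣzᵢP/Pᵢˢᵃᵗ = 1.6876
  T = 367.8 K: ΣzᵢP/Pᵢˢᵃᵗ = 0.6648
  T = 346.4 K: ΣzᵢP/Pᵢˢᵃᵗ = 1.0266
  T = 357.1 K: ΣzᵢP/Pᵢˢᵃᵗ = 0.8205
  T = 351.8 K: ΣzᵢP/Pᵢˢᵃᵗ = 0.9152
  T = 349.1 K: ΣzᵢP/Pᵢˢᵃᵗ = 0.9688
Interpolating between 346.4 K and 349.1 K gives T ≈ 347.6 K.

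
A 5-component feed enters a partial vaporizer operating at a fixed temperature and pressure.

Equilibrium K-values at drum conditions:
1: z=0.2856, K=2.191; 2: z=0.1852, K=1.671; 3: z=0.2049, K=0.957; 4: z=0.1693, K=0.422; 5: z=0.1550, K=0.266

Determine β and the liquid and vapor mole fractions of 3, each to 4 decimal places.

β = 0.4613, x_3 = 0.2090, y_3 = 0.2001

Let β = V/F and solve Σ zᵢ(Kᵢ−1)/(1+β(Kᵢ−1)) = 0.
g(0) = ΣzᵢKᵢ − 1 = 0.2440 and g(1) = 1 − Σzᵢ/Kᵢ = -0.4392, so a root lies in (0, 1).
Newton iteration, β⁰ = 0.5:
  β = 0.5000: g = -0.02012, g' = -0.5266 → β = 0.4618
  β = 0.4618: g = -0.00025, g' = -0.5140 → β = 0.4613
Converged at β = 0.4613.
Compositions from xᵢ = zᵢ/(1+β(Kᵢ−1)), yᵢ = Kᵢxᵢ:
  1: x = 0.1843, y = 0.4039
  2: x = 0.1414, y = 0.2363
  3: x = 0.2090, y = 0.2001
  4: x = 0.2309, y = 0.0974
  5: x = 0.2343, y = 0.0623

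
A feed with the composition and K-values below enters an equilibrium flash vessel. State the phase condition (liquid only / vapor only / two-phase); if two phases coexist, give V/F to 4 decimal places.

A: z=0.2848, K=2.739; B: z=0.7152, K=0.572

two-phase, V/F = 0.2541

ΣzᵢKᵢ = 1.1892; Σzᵢ/Kᵢ = 1.3543.
Both exceed 1, so a two-phase solution exists.
Let ψ = V/F and solve Σ zᵢ(Kᵢ−1)/(1+ψ(Kᵢ−1)) = 0.
Binary case is linear: z₁(K₁−1)(1+ψ(K₂−1)) + z₂(K₂−1)(1+ψ(K₁−1)) = 0
⇒ ψ = [z₁(K₁−1)+z₂(K₂−1)] / [−(K₁−1)(K₂−1)] = 0.18916/0.74429 = 0.2541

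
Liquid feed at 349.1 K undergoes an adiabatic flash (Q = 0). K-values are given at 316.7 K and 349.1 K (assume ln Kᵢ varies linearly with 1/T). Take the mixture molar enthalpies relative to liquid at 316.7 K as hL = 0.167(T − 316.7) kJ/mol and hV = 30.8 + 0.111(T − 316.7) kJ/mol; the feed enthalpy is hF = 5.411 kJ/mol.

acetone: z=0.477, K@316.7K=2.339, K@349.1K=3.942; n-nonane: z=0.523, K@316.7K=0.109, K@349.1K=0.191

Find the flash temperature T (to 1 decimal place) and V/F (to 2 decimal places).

Adiabatic flash: solve Rachford–Rice at each trial T, then check hF = ψ·hV(T) + (1−ψ)·hL(T).
  T = 316.7 K: K = (2.339, 0.109), RR gives ψ = 0.145, H_out = 4.459 kJ/mol
  T = 349.1 K: K = (3.942, 0.191), RR gives ψ = 0.412, H_out = 17.348 kJ/mol
  T = 332.9 K: K = (3.075, 0.146), RR gives ψ = 0.307, H_out = 11.874 kJ/mol
  T = 324.8 K: K = (2.691, 0.127), RR gives ψ = 0.237, H_out = 8.544 kJ/mol
  T = 320.8 K: K = (2.513, 0.118), RR gives ψ = 0.195, H_out = 6.648 kJ/mol
  T = 318.8 K: K = (2.427, 0.113), RR gives ψ = 0.172, H_out = 5.616 kJ/mol
Linear interpolation between T = 316.7 (H_out = 4.459) and T = 318.8 (H_out = 5.616) on hF = 5.411 gives T ≈ 318.4 K, at which ψ = 0.17.

T = 318.4 K, V/F = 0.17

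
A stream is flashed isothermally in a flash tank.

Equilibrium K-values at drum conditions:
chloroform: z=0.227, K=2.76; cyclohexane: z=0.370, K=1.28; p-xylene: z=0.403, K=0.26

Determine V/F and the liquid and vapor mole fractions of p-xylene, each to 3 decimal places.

Rachford–Rice: g(V/F) = Σ zᵢ(Kᵢ−1)/(1+V/F(Kᵢ−1)) = 0.
Check two-phase: ΣzᵢKᵢ = 1.205 > 1 and Σzᵢ/Kᵢ = 1.921 > 1, so g(0) = 0.205 > 0 and g(1) = -0.921 < 0.
Iterate (Newton) starting at V/F = 0.6:
  V/F = 0.600: g = -0.2533, g' = -0.901 → V/F = 0.319
  V/F = 0.319: g = -0.0394, g' = -0.691 → V/F = 0.262
Converged at V/F = 0.262.
Compositions from xᵢ = zᵢ/(1+V/F(Kᵢ−1)), yᵢ = Kᵢxᵢ:
  chloroform: x = 0.155, y = 0.429
  cyclohexane: x = 0.345, y = 0.441
  p-xylene: x = 0.500, y = 0.130

V/F = 0.262, x_p-xylene = 0.500, y_p-xylene = 0.130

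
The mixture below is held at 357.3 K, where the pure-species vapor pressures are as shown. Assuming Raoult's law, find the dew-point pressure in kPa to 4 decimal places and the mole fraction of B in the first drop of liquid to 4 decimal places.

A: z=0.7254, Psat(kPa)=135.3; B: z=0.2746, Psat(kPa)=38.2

At the dew point ψ → 1, so Σzᵢ/Kᵢ = 1 with Kᵢ = Pᵢˢᵃᵗ/P ⇒ 1/P = Σzᵢ/Pᵢˢᵃᵗ.
1/P = 0.7254/135.3 + 0.2746/38.2 = 0.0125499 ⇒ P = 79.6819 kPa
xᵢ = zᵢP/Pᵢˢᵃᵗ ⇒ x_B = 0.2746·79.6819/38.2 = 0.5728

Pdew = 79.6819 kPa, x_B = 0.5728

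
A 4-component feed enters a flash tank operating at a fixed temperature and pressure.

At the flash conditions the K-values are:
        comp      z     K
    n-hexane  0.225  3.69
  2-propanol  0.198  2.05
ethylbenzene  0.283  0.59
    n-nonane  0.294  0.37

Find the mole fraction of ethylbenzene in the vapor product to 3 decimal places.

Material balance + equilibrium reduce to Σ zᵢ(Kᵢ−1)/(1+ψ(Kᵢ−1)) = 0.
g(0) = ΣzᵢKᵢ − 1 = 0.512 and g(1) = 1 − Σzᵢ/Kᵢ = -0.432, so a root lies in (0, 1).
Iterate (Newton) starting at ψ = 0.5:
  ψ = 0.500: g = -0.0219, g' = -0.714 → ψ = 0.469
  ψ = 0.469: g = 0.0001, g' = -0.724 → ψ = 0.470
Converged at ψ = 0.470.
Compositions from xᵢ = zᵢ/(1+ψ(Kᵢ−1)), yᵢ = Kᵢxᵢ:
  n-hexane: x = 0.099, y = 0.367
  2-propanol: x = 0.133, y = 0.272
  ethylbenzene: x = 0.350, y = 0.207
  n-nonane: x = 0.417, y = 0.154

y_ethylbenzene = 0.207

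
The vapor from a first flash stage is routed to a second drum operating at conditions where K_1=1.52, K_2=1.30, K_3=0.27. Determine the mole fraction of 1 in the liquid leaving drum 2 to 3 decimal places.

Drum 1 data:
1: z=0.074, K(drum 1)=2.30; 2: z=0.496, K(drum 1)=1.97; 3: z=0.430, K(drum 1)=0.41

Drum 1:
Iterate (Newton) starting at ψ₁ = 0.68:
  ψ₁ = 0.680: g = -0.0827, g' = -0.622 → ψ₁ = 0.547
  ψ₁ = 0.547: g = -0.0041, g' = -0.568 → ψ₁ = 0.540
Converged at ψ₁ = 0.540.
Drum-1 compositions:
  1: x = 0.043, y = 0.100
  2: x = 0.326, y = 0.641
  3: x = 0.631, y = 0.259
Drum-2 feed = drum-1 vapor: z₂ = (0.1000, 0.6413, 0.2587).
Drum 2:
Iterate (Newton) starting at ψ₂ = 0.5:
  ψ₂ = 0.500: g = -0.0888, g' = -0.403 → ψ₂ = 0.279
  ψ₂ = 0.279: g = -0.0143, g' = -0.287 → ψ₂ = 0.230
  ψ₂ = 0.230: g = -0.0004, g' = -0.271 → ψ₂ = 0.228
Converged at ψ₂ = 0.228.
  1: x = 0.089, y = 0.136
  2: x = 0.600, y = 0.780
  3: x = 0.310, y = 0.084

x_1 (drum 2) = 0.089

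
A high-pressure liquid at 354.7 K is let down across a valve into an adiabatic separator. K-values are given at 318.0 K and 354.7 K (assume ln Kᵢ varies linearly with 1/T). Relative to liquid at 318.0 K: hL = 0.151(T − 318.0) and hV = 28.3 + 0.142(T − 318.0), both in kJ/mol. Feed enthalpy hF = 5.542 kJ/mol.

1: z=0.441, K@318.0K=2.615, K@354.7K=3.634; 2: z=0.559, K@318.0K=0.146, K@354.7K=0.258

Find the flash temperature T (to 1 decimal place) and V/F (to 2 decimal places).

Adiabatic flash: solve Rachford–Rice at each trial T, then check hF = ψ·hV(T) + (1−ψ)·hL(T).
  T = 318.0 K: K = (2.615, 0.146), RR gives ψ = 0.170, H_out = 4.818 kJ/mol
  T = 354.7 K: K = (3.634, 0.258), RR gives ψ = 0.382, H_out = 16.229 kJ/mol
  T = 336.4 K: K = (3.112, 0.197), RR gives ψ = 0.285, H_out = 10.788 kJ/mol
  T = 327.2 K: K = (2.860, 0.170), RR gives ψ = 0.231, H_out = 7.907 kJ/mol
  T = 322.6 K: K = (2.736, 0.158), RR gives ψ = 0.202, H_out = 6.396 kJ/mol
  T = 320.3 K: K = (2.675, 0.152), RR gives ψ = 0.186, H_out = 5.616 kJ/mol
Linear interpolation between T = 318.0 (H_out = 4.818) and T = 320.3 (H_out = 5.616) on hF = 5.542 gives T ≈ 320.1 K, at which ψ = 0.18.

T = 320.1 K, V/F = 0.18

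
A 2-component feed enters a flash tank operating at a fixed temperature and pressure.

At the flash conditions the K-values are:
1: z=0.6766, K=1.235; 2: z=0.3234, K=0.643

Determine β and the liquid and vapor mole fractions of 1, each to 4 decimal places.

Material balance + equilibrium reduce to Σ zᵢ(Kᵢ−1)/(1+β(Kᵢ−1)) = 0.
Feasibility: ΣzᵢKᵢ = 1.0435, Σzᵢ/Kᵢ = 1.0508 — both > 1, two phases present.
Binary case is linear: z₁(K₁−1)(1+β(K₂−1)) + z₂(K₂−1)(1+β(K₁−1)) = 0
⇒ β = [z₁(K₁−1)+z₂(K₂−1)] / [−(K₁−1)(K₂−1)] = 0.04355/0.08390 = 0.5191
Compositions from xᵢ = zᵢ/(1+β(Kᵢ−1)), yᵢ = Kᵢxᵢ:
  1: x = 0.6030, y = 0.7448
  2: x = 0.3970, y = 0.2552

β = 0.5191, x_1 = 0.6030, y_1 = 0.7448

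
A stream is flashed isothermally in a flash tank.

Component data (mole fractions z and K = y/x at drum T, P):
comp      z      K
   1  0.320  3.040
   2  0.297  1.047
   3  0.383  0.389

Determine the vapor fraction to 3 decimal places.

ψ = 0.500

Newton–Raphson from ψ = 0.5:
  ψ = 0.500: g = -0.0001, g' = -0.623 → ψ = 0.500
Converged at ψ = 0.500.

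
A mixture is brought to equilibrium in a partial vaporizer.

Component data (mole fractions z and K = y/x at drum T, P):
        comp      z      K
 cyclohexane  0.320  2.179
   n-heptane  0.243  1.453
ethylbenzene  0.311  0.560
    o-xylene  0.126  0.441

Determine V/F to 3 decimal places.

V/F = 0.641

Rachford–Rice: g(V/F) = Σ zᵢ(Kᵢ−1)/(1+V/F(Kᵢ−1)) = 0.
Check two-phase: ΣzᵢKᵢ = 1.280 > 1 and Σzᵢ/Kᵢ = 1.155 > 1, so g(0) = 0.280 > 0 and g(1) = -0.155 < 0.
Iterate (Newton) starting at V/F = 0.36:
  V/F = 0.360: g = 0.1087, g' = -0.403 → V/F = 0.630
  V/F = 0.630: g = 0.0041, g' = -0.386 → V/F = 0.641
Converged at V/F = 0.641.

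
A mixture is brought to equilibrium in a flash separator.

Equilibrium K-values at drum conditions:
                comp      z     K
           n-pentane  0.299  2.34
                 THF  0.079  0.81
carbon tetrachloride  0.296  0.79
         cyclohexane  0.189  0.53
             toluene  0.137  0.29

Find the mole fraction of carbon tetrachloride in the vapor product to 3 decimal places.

Let ψ = V/F and solve Σ zᵢ(Kᵢ−1)/(1+ψ(Kᵢ−1)) = 0.
g(0) = ΣzᵢKᵢ − 1 = 0.137 and g(1) = 1 − Σzᵢ/Kᵢ = -0.429, so a root lies in (0, 1).
Newton–Raphson from ψ = 0.56:
  ψ = 0.560: g = -0.1404, g' = -0.463 → ψ = 0.257
  ψ = 0.257: g = -0.0033, g' = -0.472 → ψ = 0.250
Converged at ψ = 0.250.
Compositions from xᵢ = zᵢ/(1+ψ(Kᵢ−1)), yᵢ = Kᵢxᵢ:
  n-pentane: x = 0.224, y = 0.524
  THF: x = 0.083, y = 0.067
  carbon tetrachloride: x = 0.312, y = 0.247
  cyclohexane: x = 0.214, y = 0.113
  toluene: x = 0.167, y = 0.048

y_carbon tetrachloride = 0.247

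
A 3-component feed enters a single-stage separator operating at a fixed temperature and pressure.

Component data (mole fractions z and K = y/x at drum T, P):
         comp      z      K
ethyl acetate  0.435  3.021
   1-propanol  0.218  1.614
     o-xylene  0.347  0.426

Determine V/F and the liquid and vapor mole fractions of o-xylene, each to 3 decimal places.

V/F = 0.881, x_o-xylene = 0.702, y_o-xylene = 0.299

Rachford–Rice: g(V/F) = Σ zᵢ(Kᵢ−1)/(1+V/F(Kᵢ−1)) = 0.
g(0) = ΣzᵢKᵢ − 1 = 0.814 and g(1) = 1 − Σzᵢ/Kᵢ = -0.094, so a root lies in (0, 1).
Newton–Raphson from V/F = 0.49:
  V/F = 0.490: g = 0.2675, g' = -0.718 → V/F = 0.862
  V/F = 0.862: g = 0.0136, g' = -0.720 → V/F = 0.881
Converged at V/F = 0.881.
Compositions from xᵢ = zᵢ/(1+V/F(Kᵢ−1)), yᵢ = Kᵢxᵢ:
  ethyl acetate: x = 0.156, y = 0.473
  1-propanol: x = 0.141, y = 0.228
  o-xylene: x = 0.702, y = 0.299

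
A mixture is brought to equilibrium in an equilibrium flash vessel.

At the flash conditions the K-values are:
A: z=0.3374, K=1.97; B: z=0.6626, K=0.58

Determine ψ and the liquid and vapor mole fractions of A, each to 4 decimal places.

Binary case is linear: z₁(K₁−1)(1+ψ(K₂−1)) + z₂(K₂−1)(1+ψ(K₁−1)) = 0
⇒ ψ = [z₁(K₁−1)+z₂(K₂−1)] / [−(K₁−1)(K₂−1)] = 0.04899/0.40740 = 0.1202
Compositions from xᵢ = zᵢ/(1+ψ(Kᵢ−1)), yᵢ = Kᵢxᵢ:
  A: x = 0.3022, y = 0.5953
  B: x = 0.6978, y = 0.4047

ψ = 0.1202, x_A = 0.3022, y_A = 0.5953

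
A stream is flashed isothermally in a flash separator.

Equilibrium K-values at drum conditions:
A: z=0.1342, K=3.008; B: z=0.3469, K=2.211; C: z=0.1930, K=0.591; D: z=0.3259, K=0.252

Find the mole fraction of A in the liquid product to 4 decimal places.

Material balance + equilibrium reduce to Σ zᵢ(Kᵢ−1)/(1+V/F(Kᵢ−1)) = 0.
Feasibility: ΣzᵢKᵢ = 1.3669, Σzᵢ/Kᵢ = 1.8213 — both > 1, two phases present.
Iterate (Newton) starting at V/F = 0.4:
  V/F = 0.4000: g = -0.00978, g' = -0.8147 → V/F = 0.3880
Converged at V/F = 0.3880.
Compositions from xᵢ = zᵢ/(1+V/F(Kᵢ−1)), yᵢ = Kᵢxᵢ:
  A: x = 0.0754, y = 0.2269
  B: x = 0.2360, y = 0.5218
  C: x = 0.2294, y = 0.1356
  D: x = 0.4592, y = 0.1157

x_A = 0.0754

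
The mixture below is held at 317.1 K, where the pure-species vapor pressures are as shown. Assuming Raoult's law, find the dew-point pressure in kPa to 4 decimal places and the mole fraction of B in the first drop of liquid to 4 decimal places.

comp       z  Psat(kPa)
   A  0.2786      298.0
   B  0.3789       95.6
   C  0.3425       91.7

Pdew = 115.8306 kPa, x_B = 0.4591

At the dew point ψ → 1, so Σzᵢ/Kᵢ = 1 with Kᵢ = Pᵢˢᵃᵗ/P ⇒ 1/P = Σzᵢ/Pᵢˢᵃᵗ.
1/P = 0.2786/298.0 + 0.3789/95.6 + 0.3425/91.7 = 0.0086333 ⇒ P = 115.8306 kPa
xᵢ = zᵢP/Pᵢˢᵃᵗ ⇒ x_B = 0.3789·115.8306/95.6 = 0.4591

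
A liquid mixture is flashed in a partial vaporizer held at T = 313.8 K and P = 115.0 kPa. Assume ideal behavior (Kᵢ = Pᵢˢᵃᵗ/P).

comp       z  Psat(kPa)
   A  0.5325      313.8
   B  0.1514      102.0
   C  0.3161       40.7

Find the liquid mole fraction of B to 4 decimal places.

Raoult's law: Kᵢ = Pᵢˢᵃᵗ/P = Pᵢˢᵃᵗ/115.0.
  K_A = 313.8/115.0 = 2.728696, K_B = 102.0/115.0 = 0.886957, K_C = 40.7/115.0 = 0.353913
Newton iteration, β⁰ = 0.58:
  β = 0.5800: g = 0.11472, g' = -0.7365 → β = 0.7358
  β = 0.7358: g = -0.00277, g' = -0.7900 → β = 0.7323
Converged at β = 0.7323.
Compositions from xᵢ = zᵢ/(1+β(Kᵢ−1)), yᵢ = Kᵢxᵢ:
  A: x = 0.2350, y = 0.6413
  B: x = 0.1651, y = 0.1464
  C: x = 0.5999, y = 0.2123

x_B = 0.1651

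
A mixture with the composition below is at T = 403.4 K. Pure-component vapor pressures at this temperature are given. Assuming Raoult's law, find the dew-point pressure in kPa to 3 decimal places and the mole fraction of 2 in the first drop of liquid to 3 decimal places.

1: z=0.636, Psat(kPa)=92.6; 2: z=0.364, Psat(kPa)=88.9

At the dew point ψ → 1, so Σzᵢ/Kᵢ = 1 with Kᵢ = Pᵢˢᵃᵗ/P ⇒ 1/P = Σzᵢ/Pᵢˢᵃᵗ.
1/P = 0.636/92.6 + 0.364/88.9 = 0.010963 ⇒ P = 91.218 kPa
xᵢ = zᵢP/Pᵢˢᵃᵗ ⇒ x_2 = 0.364·91.218/88.9 = 0.373

Pdew = 91.218 kPa, x_2 = 0.373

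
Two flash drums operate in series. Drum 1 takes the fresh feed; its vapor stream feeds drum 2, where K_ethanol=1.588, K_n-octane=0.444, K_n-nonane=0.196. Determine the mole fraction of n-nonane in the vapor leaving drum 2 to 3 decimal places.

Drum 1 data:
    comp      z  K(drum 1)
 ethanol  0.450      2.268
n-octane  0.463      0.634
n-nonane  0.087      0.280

Drum 1:
Material balance + equilibrium reduce to Σ zᵢ(Kᵢ−1)/(1+ψ₁(Kᵢ−1)) = 0.
g(0) = ΣzᵢKᵢ − 1 = 0.339 and g(1) = 1 − Σzᵢ/Kᵢ = -0.239, so a root lies in (0, 1).
Newton–Raphson from ψ₁ = 0.5:
  ψ₁ = 0.500: g = 0.0439, g' = -0.474 → ψ₁ = 0.593
Converged at ψ₁ = 0.593.
Drum-1 compositions:
  ethanol: x = 0.257, y = 0.583
  n-octane: x = 0.591, y = 0.375
  n-nonane: x = 0.152, y = 0.043
Drum-2 feed = drum-1 vapor: z₂ = (0.5826, 0.3749, 0.0425).
Drum 2:
Material balance + equilibrium reduce to Σ zᵢ(Kᵢ−1)/(1+ψ₂(Kᵢ−1)) = 0.
g(0) = ΣzᵢKᵢ − 1 = 0.100 and g(1) = 1 − Σzᵢ/Kᵢ = -0.428, so a root lies in (0, 1).
Iterate (Newton) starting at ψ₂ = 0.5:
  ψ₂ = 0.500: g = -0.0811, g' = -0.419 → ψ₂ = 0.307
  ψ₂ = 0.307: g = -0.0064, g' = -0.361 → ψ₂ = 0.289
Converged at ψ₂ = 0.289.
  ethanol: x = 0.498, y = 0.791
  n-octane: x = 0.447, y = 0.198
  n-nonane: x = 0.055, y = 0.011

y_n-nonane (drum 2) = 0.011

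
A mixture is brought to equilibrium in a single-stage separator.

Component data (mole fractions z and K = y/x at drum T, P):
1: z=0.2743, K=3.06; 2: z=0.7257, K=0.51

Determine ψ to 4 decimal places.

Binary case is linear: z₁(K₁−1)(1+ψ(K₂−1)) + z₂(K₂−1)(1+ψ(K₁−1)) = 0
⇒ ψ = [z₁(K₁−1)+z₂(K₂−1)] / [−(K₁−1)(K₂−1)] = 0.20946/1.00940 = 0.2075

ψ = 0.2075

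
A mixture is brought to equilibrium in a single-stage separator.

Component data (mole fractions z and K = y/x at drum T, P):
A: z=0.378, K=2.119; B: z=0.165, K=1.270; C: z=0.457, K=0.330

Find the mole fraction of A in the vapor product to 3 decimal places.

Rachford–Rice: g(V/F) = Σ zᵢ(Kᵢ−1)/(1+V/F(Kᵢ−1)) = 0.
g(0) = ΣzᵢKᵢ − 1 = 0.161 and g(1) = 1 − Σzᵢ/Kᵢ = -0.693, so a root lies in (0, 1).
Newton iteration, V/F⁰ = 0.5:
  V/F = 0.500: g = -0.1500, g' = -0.668 → V/F = 0.275
  V/F = 0.275: g = -0.0107, g' = -0.595 → V/F = 0.257
Converged at V/F = 0.257.
Compositions from xᵢ = zᵢ/(1+V/F(Kᵢ−1)), yᵢ = Kᵢxᵢ:
  A: x = 0.293, y = 0.622
  B: x = 0.154, y = 0.196
  C: x = 0.552, y = 0.182

y_A = 0.622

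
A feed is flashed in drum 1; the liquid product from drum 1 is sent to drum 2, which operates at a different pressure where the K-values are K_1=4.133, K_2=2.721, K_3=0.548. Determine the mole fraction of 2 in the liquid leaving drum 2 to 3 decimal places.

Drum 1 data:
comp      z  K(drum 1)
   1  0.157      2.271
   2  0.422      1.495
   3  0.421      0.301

x_2 (drum 2) = 0.153

Drum 1:
Let ψ₁ = V/F and solve Σ zᵢ(Kᵢ−1)/(1+ψ₁(Kᵢ−1)) = 0.
g(0) = ΣzᵢKᵢ − 1 = 0.114 and g(1) = 1 − Σzᵢ/Kᵢ = -0.750, so a root lies in (0, 1).
Iterate (Newton) starting at ψ₁ = 0.36:
  ψ₁ = 0.360: g = -0.0790, g' = -0.561 → ψ₁ = 0.219
  ψ₁ = 0.219: g = -0.0030, g' = -0.526 → ψ₁ = 0.213
Converged at ψ₁ = 0.213.
Drum-1 compositions:
  1: x = 0.123, y = 0.280
  2: x = 0.382, y = 0.571
  3: x = 0.495, y = 0.149
Drum-2 feed = drum-1 liquid: z₂ = (0.1235, 0.3817, 0.4948).
Drum 2:
Material balance + equilibrium reduce to Σ zᵢ(Kᵢ−1)/(1+ψ₂(Kᵢ−1)) = 0.
Feasibility: ΣzᵢKᵢ = 1.820, Σzᵢ/Kᵢ = 1.073 — both > 1, two phases present.
Newton–Raphson from ψ₂ = 0.5:
  ψ₂ = 0.500: g = 0.2148, g' = -0.679 → ψ₂ = 0.816
  ψ₂ = 0.816: g = 0.0275, g' = -0.545 → ψ₂ = 0.867
Converged at ψ₂ = 0.867.
  1: x = 0.033, y = 0.137
  2: x = 0.153, y = 0.417
  3: x = 0.814, y = 0.446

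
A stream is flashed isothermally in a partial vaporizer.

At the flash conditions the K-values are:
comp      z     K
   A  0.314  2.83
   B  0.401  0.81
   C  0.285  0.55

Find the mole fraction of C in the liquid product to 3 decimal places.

x_C = 0.399

Let β = V/F and solve Σ zᵢ(Kᵢ−1)/(1+β(Kᵢ−1)) = 0.
Check two-phase: ΣzᵢKᵢ = 1.370 > 1 and Σzᵢ/Kᵢ = 1.124 > 1, so g(0) = 0.370 > 0 and g(1) = -0.124 < 0.
Iterate (Newton) starting at β = 0.5:
  β = 0.500: g = 0.0504, g' = -0.401 → β = 0.626
  β = 0.626: g = 0.0029, g' = -0.359 → β = 0.634
Converged at β = 0.634.
Compositions from xᵢ = zᵢ/(1+β(Kᵢ−1)), yᵢ = Kᵢxᵢ:
  A: x = 0.145, y = 0.411
  B: x = 0.456, y = 0.369
  C: x = 0.399, y = 0.219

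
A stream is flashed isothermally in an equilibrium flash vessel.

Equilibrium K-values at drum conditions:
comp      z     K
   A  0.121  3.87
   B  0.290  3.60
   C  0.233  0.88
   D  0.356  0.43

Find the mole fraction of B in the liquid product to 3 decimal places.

Let ψ = V/F and solve Σ zᵢ(Kᵢ−1)/(1+ψ(Kᵢ−1)) = 0.
Feasibility: ΣzᵢKᵢ = 1.870, Σzᵢ/Kᵢ = 1.205 — both > 1, two phases present.
Newton–Raphson from ψ = 0.5:
  ψ = 0.500: g = 0.1569, g' = -0.769 → ψ = 0.704
  ψ = 0.704: g = 0.0118, g' = -0.681 → ψ = 0.721
Converged at ψ = 0.721.
Compositions from xᵢ = zᵢ/(1+ψ(Kᵢ−1)), yᵢ = Kᵢxᵢ:
  A: x = 0.039, y = 0.152
  B: x = 0.101, y = 0.363
  C: x = 0.255, y = 0.224
  D: x = 0.605, y = 0.260

x_B = 0.101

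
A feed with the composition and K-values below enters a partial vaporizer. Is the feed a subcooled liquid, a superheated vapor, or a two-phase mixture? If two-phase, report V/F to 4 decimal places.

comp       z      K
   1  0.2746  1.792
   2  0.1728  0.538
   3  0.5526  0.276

subcooled liquid

ΣzᵢKᵢ = 0.7376; Σzᵢ/Kᵢ = 2.4766.
Since ΣzᵢKᵢ < 1 the mixture is below its bubble point — single liquid phase.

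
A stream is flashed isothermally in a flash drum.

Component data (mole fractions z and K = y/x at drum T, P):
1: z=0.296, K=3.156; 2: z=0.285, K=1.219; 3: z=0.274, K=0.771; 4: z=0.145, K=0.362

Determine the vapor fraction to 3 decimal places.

Rachford–Rice: g(ψ) = Σ zᵢ(Kᵢ−1)/(1+ψ(Kᵢ−1)) = 0.
g(0) = ΣzᵢKᵢ − 1 = 0.545 and g(1) = 1 − Σzᵢ/Kᵢ = -0.084, so a root lies in (0, 1).
Newton iteration, ψ⁰ = 0.46:
  ψ = 0.460: g = 0.1760, g' = -0.494 → ψ = 0.816
  ψ = 0.816: g = 0.0140, g' = -0.469 → ψ = 0.846
Converged at ψ = 0.846.

ψ = 0.846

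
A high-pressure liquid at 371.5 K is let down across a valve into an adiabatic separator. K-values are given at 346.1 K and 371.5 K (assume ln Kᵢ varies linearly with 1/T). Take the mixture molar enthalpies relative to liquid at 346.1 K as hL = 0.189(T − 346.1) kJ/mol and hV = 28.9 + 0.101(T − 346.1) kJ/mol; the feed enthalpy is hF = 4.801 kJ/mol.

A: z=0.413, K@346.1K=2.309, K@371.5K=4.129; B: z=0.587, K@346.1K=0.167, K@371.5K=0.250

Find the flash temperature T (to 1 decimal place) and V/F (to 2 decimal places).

T = 350.9 K, V/F = 0.14

Adiabatic flash: solve Rachford–Rice at each trial T, then check hF = ψ·hV(T) + (1−ψ)·hL(T).
  T = 346.1 K: K = (2.309, 0.167), RR gives ψ = 0.047, H_out = 1.369 kJ/mol
  T = 371.5 K: K = (4.129, 0.250), RR gives ψ = 0.363, H_out = 14.482 kJ/mol
  T = 358.8 K: K = (3.120, 0.206), RR gives ψ = 0.243, H_out = 9.154 kJ/mol
  T = 352.5 K: K = (2.694, 0.186), RR gives ψ = 0.161, H_out = 5.768 kJ/mol
  T = 349.3 K: K = (2.496, 0.176), RR gives ψ = 0.109, H_out = 3.724 kJ/mol
  T = 350.9 K: K = (2.594, 0.181), RR gives ψ = 0.136, H_out = 4.780 kJ/mol
Linear interpolation between T = 350.9 (H_out = 4.780) and T = 352.5 (H_out = 5.768) on hF = 4.801 gives T ≈ 350.9 K, at which ψ = 0.14.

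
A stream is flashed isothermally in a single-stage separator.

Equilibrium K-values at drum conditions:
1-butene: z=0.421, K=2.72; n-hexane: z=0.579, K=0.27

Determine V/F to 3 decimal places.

Rachford–Rice: g(V/F) = Σ zᵢ(Kᵢ−1)/(1+V/F(Kᵢ−1)) = 0.
g(0) = ΣzᵢKᵢ − 1 = 0.301 and g(1) = 1 − Σzᵢ/Kᵢ = -1.299, so a root lies in (0, 1).
Binary case is linear: z₁(K₁−1)(1+V/F(K₂−1)) + z₂(K₂−1)(1+V/F(K₁−1)) = 0
⇒ V/F = [z₁(K₁−1)+z₂(K₂−1)] / [−(K₁−1)(K₂−1)] = 0.3015/1.2556 = 0.240

V/F = 0.240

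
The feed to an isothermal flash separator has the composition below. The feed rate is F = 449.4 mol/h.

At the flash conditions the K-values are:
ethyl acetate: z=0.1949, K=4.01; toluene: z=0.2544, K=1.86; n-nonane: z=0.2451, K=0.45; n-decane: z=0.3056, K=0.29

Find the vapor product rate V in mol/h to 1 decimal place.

Newton iteration, β⁰ = 0.5:
  β = 0.5000: g = -0.13515, g' = -0.8848 → β = 0.3473
  β = 0.3473: g = 0.00071, g' = -0.9184 → β = 0.3480
Converged at β = 0.3480.
Then V = β·F = 0.3480·449.4 = 156.4 mol/h and L = F − V = 293.0 mol/h.

V = 156.4 mol/h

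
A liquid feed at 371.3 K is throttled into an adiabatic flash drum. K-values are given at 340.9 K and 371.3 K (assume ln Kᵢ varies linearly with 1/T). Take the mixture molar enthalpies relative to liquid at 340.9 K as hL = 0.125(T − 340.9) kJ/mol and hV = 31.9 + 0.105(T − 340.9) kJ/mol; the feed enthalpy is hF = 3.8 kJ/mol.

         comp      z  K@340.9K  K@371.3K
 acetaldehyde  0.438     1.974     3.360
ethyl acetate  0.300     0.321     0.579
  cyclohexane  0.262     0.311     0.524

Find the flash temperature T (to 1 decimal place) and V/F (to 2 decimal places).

T = 342.7 K, V/F = 0.11

Adiabatic flash: solve Rachford–Rice at each trial T, then check hF = ψ·hV(T) + (1−ψ)·hL(T).
  T = 340.9 K: K = (1.974, 0.321, 0.311), RR gives ψ = 0.064, H_out = 2.031 kJ/mol
  T = 371.3 K: K = (3.360, 0.579, 0.524), RR gives ψ = 0.741, H_out = 26.978 kJ/mol
  T = 356.1 K: K = (2.605, 0.437, 0.408), RR gives ψ = 0.409, H_out = 14.830 kJ/mol
  T = 348.5 K: K = (2.274, 0.376, 0.357), RR gives ψ = 0.251, H_out = 8.920 kJ/mol
  T = 344.7 K: K = (2.121, 0.348, 0.334), RR gives ψ = 0.163, H_out = 5.667 kJ/mol
  T = 342.8 K: K = (2.046, 0.334, 0.322), RR gives ψ = 0.115, H_out = 3.908 kJ/mol
Linear interpolation between T = 340.9 (H_out = 2.031) and T = 342.8 (H_out = 3.908) on hF = 3.8 gives T ≈ 342.7 K, at which ψ = 0.11.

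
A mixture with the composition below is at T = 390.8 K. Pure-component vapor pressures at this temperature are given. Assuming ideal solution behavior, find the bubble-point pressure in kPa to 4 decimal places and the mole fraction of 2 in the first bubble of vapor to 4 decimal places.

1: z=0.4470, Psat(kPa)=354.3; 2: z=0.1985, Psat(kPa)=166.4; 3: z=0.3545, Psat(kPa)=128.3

Pbub = 236.8849 kPa, y_2 = 0.1394

At the bubble point ψ → 0, so ΣzᵢKᵢ = 1 with Kᵢ = Pᵢˢᵃᵗ/P ⇒ P = ΣzᵢPᵢˢᵃᵗ.
P = 0.4470·354.3 + 0.1985·166.4 + 0.3545·128.3 = 236.8849 kPa
yᵢ = zᵢPᵢˢᵃᵗ/P ⇒ y_2 = 0.1985·166.4/236.8849 = 0.1394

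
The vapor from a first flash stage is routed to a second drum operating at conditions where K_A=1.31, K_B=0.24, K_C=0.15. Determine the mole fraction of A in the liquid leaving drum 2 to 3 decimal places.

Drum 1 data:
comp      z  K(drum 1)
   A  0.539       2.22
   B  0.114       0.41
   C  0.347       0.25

Drum 1:
Rachford–Rice: g(ψ₁) = Σ zᵢ(Kᵢ−1)/(1+ψ₁(Kᵢ−1)) = 0.
g(0) = ΣzᵢKᵢ − 1 = 0.330 and g(1) = 1 − Σzᵢ/Kᵢ = -0.909, so a root lies in (0, 1).
Newton iteration, ψ₁⁰ = 0.33:
  ψ₁ = 0.330: g = 0.0395, g' = -0.814 → ψ₁ = 0.378
Converged at ψ₁ = 0.378.
Drum-1 compositions:
  A: x = 0.369, y = 0.819
  B: x = 0.147, y = 0.060
  C: x = 0.484, y = 0.121
Drum-2 feed = drum-1 vapor: z₂ = (0.8187, 0.0602, 0.1211).
Drum 2:
Newton–Raphson from ψ₂ = 0.5:
  ψ₂ = 0.500: g = -0.0331, g' = -0.414 → ψ₂ = 0.420
  ψ₂ = 0.420: g = -0.0028, g' = -0.348 → ψ₂ = 0.412
Converged at ψ₂ = 0.412.
  A: x = 0.726, y = 0.951
  B: x = 0.088, y = 0.021
  C: x = 0.186, y = 0.028

x_A (drum 2) = 0.726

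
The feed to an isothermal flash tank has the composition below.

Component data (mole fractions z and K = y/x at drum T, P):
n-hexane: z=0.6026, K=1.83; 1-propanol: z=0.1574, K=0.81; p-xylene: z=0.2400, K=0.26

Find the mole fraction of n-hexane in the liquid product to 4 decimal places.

Material balance + equilibrium reduce to Σ zᵢ(Kᵢ−1)/(1+ψ(Kᵢ−1)) = 0.
Check two-phase: ΣzᵢKᵢ = 1.2927 > 1 and Σzᵢ/Kᵢ = 1.4467 > 1, so g(0) = 0.2927 > 0 and g(1) = -0.4467 < 0.
Newton iteration, ψ⁰ = 0.66:
  ψ = 0.6600: g = -0.05820, g' = -0.6828 → ψ = 0.5748
  ψ = 0.5748: g = -0.00400, g' = -0.5954 → ψ = 0.5680
Converged at ψ = 0.5680.
Compositions from xᵢ = zᵢ/(1+ψ(Kᵢ−1)), yᵢ = Kᵢxᵢ:
  n-hexane: x = 0.4095, y = 0.7494
  1-propanol: x = 0.1764, y = 0.1429
  p-xylene: x = 0.4140, y = 0.1076

x_n-hexane = 0.4095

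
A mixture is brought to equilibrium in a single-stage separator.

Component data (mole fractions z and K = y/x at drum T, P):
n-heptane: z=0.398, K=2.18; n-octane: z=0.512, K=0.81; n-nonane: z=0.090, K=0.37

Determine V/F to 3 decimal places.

V/F = 0.839

Material balance + equilibrium reduce to Σ zᵢ(Kᵢ−1)/(1+V/F(Kᵢ−1)) = 0.
Feasibility: ΣzᵢKᵢ = 1.316, Σzᵢ/Kᵢ = 1.058 — both > 1, two phases present.
Newton–Raphson from V/F = 0.5:
  V/F = 0.500: g = 0.1051, g' = -0.318 → V/F = 0.831
  V/F = 0.831: g = 0.0027, g' = -0.325 → V/F = 0.839
Converged at V/F = 0.839.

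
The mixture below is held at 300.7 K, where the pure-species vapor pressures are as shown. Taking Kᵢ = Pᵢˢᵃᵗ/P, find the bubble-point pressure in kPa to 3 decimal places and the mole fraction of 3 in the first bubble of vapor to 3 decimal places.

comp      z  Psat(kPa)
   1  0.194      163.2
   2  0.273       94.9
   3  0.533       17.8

Pbub = 67.056 kPa, y_3 = 0.141

At the bubble point ψ → 0, so ΣzᵢKᵢ = 1 with Kᵢ = Pᵢˢᵃᵗ/P ⇒ P = ΣzᵢPᵢˢᵃᵗ.
P = 0.194·163.2 + 0.273·94.9 + 0.533·17.8 = 67.056 kPa
yᵢ = zᵢPᵢˢᵃᵗ/P ⇒ y_3 = 0.533·17.8/67.056 = 0.141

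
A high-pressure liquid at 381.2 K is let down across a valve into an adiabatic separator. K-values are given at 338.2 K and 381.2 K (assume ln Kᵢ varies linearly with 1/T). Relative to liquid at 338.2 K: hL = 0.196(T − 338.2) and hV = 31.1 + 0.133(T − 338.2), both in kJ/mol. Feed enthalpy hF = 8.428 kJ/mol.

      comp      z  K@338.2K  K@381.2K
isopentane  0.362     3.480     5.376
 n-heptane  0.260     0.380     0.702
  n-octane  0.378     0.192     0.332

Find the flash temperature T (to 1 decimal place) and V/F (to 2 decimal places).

T = 341.0 K, V/F = 0.25

Adiabatic flash: solve Rachford–Rice at each trial T, then check hF = ψ·hV(T) + (1−ψ)·hL(T).
  T = 338.2 K: K = (3.480, 0.380, 0.192), RR gives ψ = 0.236, H_out = 7.342 kJ/mol
  T = 381.2 K: K = (5.376, 0.702, 0.332), RR gives ψ = 0.525, H_out = 23.325 kJ/mol
  T = 359.7 K: K = (4.382, 0.526, 0.257), RR gives ψ = 0.375, H_out = 15.375 kJ/mol
  T = 348.9 K: K = (3.917, 0.449, 0.223), RR gives ψ = 0.306, H_out = 11.411 kJ/mol
  T = 343.5 K: K = (3.693, 0.413, 0.207), RR gives ψ = 0.271, H_out = 9.385 kJ/mol
  T = 340.9 K: K = (3.588, 0.397, 0.200), RR gives ψ = 0.254, H_out = 8.390 kJ/mol
  T = 342.2 K: K = (3.640, 0.405, 0.203), RR gives ψ = 0.263, H_out = 8.889 kJ/mol
Linear interpolation between T = 340.9 (H_out = 8.390) and T = 342.2 (H_out = 8.889) on hF = 8.428 gives T ≈ 341.0 K, at which ψ = 0.25.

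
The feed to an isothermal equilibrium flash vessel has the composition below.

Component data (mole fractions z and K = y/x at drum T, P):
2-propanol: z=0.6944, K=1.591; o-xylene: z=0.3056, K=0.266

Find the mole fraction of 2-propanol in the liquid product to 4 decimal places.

Material balance + equilibrium reduce to Σ zᵢ(Kᵢ−1)/(1+V/F(Kᵢ−1)) = 0.
Check two-phase: ΣzᵢKᵢ = 1.1861 > 1 and Σzᵢ/Kᵢ = 1.5853 > 1, so g(0) = 0.1861 > 0 and g(1) = -0.5853 < 0.
Binary case is linear: z₁(K₁−1)(1+V/F(K₂−1)) + z₂(K₂−1)(1+V/F(K₁−1)) = 0
⇒ V/F = [z₁(K₁−1)+z₂(K₂−1)] / [−(K₁−1)(K₂−1)] = 0.18608/0.43379 = 0.4290
Compositions from xᵢ = zᵢ/(1+V/F(Kᵢ−1)), yᵢ = Kᵢxᵢ:
  2-propanol: x = 0.5540, y = 0.8814
  o-xylene: x = 0.4460, y = 0.1186

x_2-propanol = 0.5540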